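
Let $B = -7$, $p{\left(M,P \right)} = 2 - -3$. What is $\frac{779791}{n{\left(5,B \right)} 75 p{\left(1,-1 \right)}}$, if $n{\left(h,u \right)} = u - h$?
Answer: $- \frac{779791}{4500} \approx -173.29$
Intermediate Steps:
$p{\left(M,P \right)} = 5$ ($p{\left(M,P \right)} = 2 + 3 = 5$)
$\frac{779791}{n{\left(5,B \right)} 75 p{\left(1,-1 \right)}} = \frac{779791}{\left(-7 - 5\right) 75 \cdot 5} = \frac{779791}{\left(-12\right) 75 \cdot 5} = \frac{779791}{\left(-900\right) 5} = \frac{779791}{-4500} = 779791 \left(- \frac{1}{4500}\right) = - \frac{779791}{4500}$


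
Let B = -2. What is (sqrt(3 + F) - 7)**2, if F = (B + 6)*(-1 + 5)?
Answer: (7 - sqrt(19))**2 ≈ 6.9754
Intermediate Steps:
F = 16 (F = (-2 + 6)*(-1 + 5) = 4*4 = 16)
(sqrt(3 + F) - 7)**2 = (sqrt(3 + 16) - 7)**2 = (sqrt(19) - 7)**2 = (-7 + sqrt(19))**2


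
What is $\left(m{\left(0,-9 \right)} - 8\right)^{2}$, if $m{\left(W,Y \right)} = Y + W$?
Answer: $289$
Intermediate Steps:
$m{\left(W,Y \right)} = W + Y$
$\left(m{\left(0,-9 \right)} - 8\right)^{2} = \left(\left(0 - 9\right) - 8\right)^{2} = \left(-9 - 8\right)^{2} = \left(-17\right)^{2} = 289$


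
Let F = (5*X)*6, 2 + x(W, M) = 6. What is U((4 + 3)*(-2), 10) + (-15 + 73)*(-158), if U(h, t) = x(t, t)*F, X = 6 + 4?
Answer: -7964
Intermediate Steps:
X = 10
x(W, M) = 4 (x(W, M) = -2 + 6 = 4)
F = 300 (F = (5*10)*6 = 50*6 = 300)
U(h, t) = 1200 (U(h, t) = 4*300 = 1200)
U((4 + 3)*(-2), 10) + (-15 + 73)*(-158) = 1200 + (-15 + 73)*(-158) = 1200 + 58*(-158) = 1200 - 9164 = -7964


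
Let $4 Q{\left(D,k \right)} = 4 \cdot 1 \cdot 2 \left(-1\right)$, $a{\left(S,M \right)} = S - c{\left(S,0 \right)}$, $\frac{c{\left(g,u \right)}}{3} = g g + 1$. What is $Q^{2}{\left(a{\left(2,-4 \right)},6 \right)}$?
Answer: $4$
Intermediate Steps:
$c{\left(g,u \right)} = 3 + 3 g^{2}$ ($c{\left(g,u \right)} = 3 \left(g g + 1\right) = 3 \left(g^{2} + 1\right) = 3 \left(1 + g^{2}\right) = 3 + 3 g^{2}$)
$a{\left(S,M \right)} = -3 + S - 3 S^{2}$ ($a{\left(S,M \right)} = S - \left(3 + 3 S^{2}\right) = -3 + S - 3 S^{2}$)
$Q{\left(D,k \right)} = -2$ ($Q{\left(D,k \right)} = \frac{4 \cdot 1 \cdot 2 \left(-1\right)}{4} = \frac{4 \cdot 2 \left(-1\right)}{4} = \frac{8 \left(-1\right)}{4} = \frac{1}{4} \left(-8\right) = -2$)
$Q^{2}{\left(a{\left(2,-4 \right)},6 \right)} = \left(-2\right)^{2} = 4$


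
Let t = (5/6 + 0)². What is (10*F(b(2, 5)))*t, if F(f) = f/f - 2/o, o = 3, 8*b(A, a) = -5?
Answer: 125/54 ≈ 2.3148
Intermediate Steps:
b(A, a) = -5/8 (b(A, a) = (⅛)*(-5) = -5/8)
F(f) = ⅓ (F(f) = f/f - 2/3 = 1 - 2*⅓ = 1 - ⅔ = ⅓)
t = 25/36 (t = (5*(⅙) + 0)² = (⅚ + 0)² = (⅚)² = 25/36 ≈ 0.69444)
(10*F(b(2, 5)))*t = (10*(⅓))*(25/36) = (10/3)*(25/36) = 125/54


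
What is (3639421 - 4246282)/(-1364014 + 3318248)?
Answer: -606861/1954234 ≈ -0.31054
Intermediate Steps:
(3639421 - 4246282)/(-1364014 + 3318248) = -606861/1954234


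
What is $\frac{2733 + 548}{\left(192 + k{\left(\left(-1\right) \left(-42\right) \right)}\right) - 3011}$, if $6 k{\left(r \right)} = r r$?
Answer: $- \frac{3281}{2525} \approx -1.2994$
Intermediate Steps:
$k{\left(r \right)} = \frac{r^{2}}{6}$ ($k{\left(r \right)} = \frac{r r}{6} = \frac{r^{2}}{6}$)
$\frac{2733 + 548}{\left(192 + k{\left(\left(-1\right) \left(-42\right) \right)}\right) - 3011} = \frac{2733 + 548}{\left(192 + \frac{\left(\left(-1\right) \left(-42\right)\right)^{2}}{6}\right) - 3011} = \frac{3281}{\left(192 + \frac{42^{2}}{6}\right) - 3011} = \frac{3281}{\left(192 + \frac{1}{6} \cdot 1764\right) - 3011} = \frac{3281}{\left(192 + 294\right) - 3011} = \frac{3281}{486 - 3011} = \frac{3281}{-2525} = 3281 \left(- \frac{1}{2525}\right) = - \frac{3281}{2525}$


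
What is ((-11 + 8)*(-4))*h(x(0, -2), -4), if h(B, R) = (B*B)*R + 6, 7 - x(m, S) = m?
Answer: -2280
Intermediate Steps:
x(m, S) = 7 - m
h(B, R) = 6 + R*B² (h(B, R) = B²*R + 6 = R*B² + 6 = 6 + R*B²)
((-11 + 8)*(-4))*h(x(0, -2), -4) = ((-11 + 8)*(-4))*(6 - 4*(7 - 1*0)²) = (-3*(-4))*(6 - 4*(7 + 0)²) = 12*(6 - 4*7²) = 12*(6 - 4*49) = 12*(6 - 196) = 12*(-190) = -2280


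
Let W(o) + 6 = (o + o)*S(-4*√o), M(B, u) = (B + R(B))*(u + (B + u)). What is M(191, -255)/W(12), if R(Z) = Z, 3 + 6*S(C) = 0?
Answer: 60929/9 ≈ 6769.9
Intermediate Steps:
S(C) = -½ (S(C) = -½ + (⅙)*0 = -½ + 0 = -½)
M(B, u) = 2*B*(B + 2*u) (M(B, u) = (B + B)*(u + (B + u)) = (2*B)*(B + 2*u) = 2*B*(B + 2*u))
W(o) = -6 - o (W(o) = -6 + (o + o)*(-½) = -6 + (2*o)*(-½) = -6 - o)
M(191, -255)/W(12) = (2*191*(191 + 2*(-255)))/(-6 - 1*12) = (2*191*(191 - 510))/(-6 - 12) = (2*191*(-319))/(-18) = -121858*(-1/18) = 60929/9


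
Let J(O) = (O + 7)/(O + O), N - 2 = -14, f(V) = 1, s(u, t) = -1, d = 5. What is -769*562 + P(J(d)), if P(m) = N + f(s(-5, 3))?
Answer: -432189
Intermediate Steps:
N = -12 (N = 2 - 14 = -12)
J(O) = (7 + O)/(2*O) (J(O) = (7 + O)/((2*O)) = (7 + O)*(1/(2*O)) = (7 + O)/(2*O))
P(m) = -11 (P(m) = -12 + 1 = -11)
-769*562 + P(J(d)) = -769*562 - 11 = -432178 - 11 = -432189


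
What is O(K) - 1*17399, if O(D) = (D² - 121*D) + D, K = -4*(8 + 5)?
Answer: -8455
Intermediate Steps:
K = -52 (K = -4*13 = -52)
O(D) = D² - 120*D
O(K) - 1*17399 = -52*(-120 - 52) - 1*17399 = -52*(-172) - 17399 = 8944 - 17399 = -8455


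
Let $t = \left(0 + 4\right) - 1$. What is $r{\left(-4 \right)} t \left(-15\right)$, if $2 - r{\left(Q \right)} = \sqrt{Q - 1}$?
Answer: $-90 + 45 i \sqrt{5} \approx -90.0 + 100.62 i$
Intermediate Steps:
$r{\left(Q \right)} = 2 - \sqrt{-1 + Q}$ ($r{\left(Q \right)} = 2 - \sqrt{Q - 1} = 2 - \sqrt{-1 + Q}$)
$t = 3$ ($t = 4 - 1 = 3$)
$r{\left(-4 \right)} t \left(-15\right) = \left(2 - \sqrt{-1 - 4}\right) 3 \left(-15\right) = \left(2 - \sqrt{-5}\right) 3 \left(-15\right) = \left(2 - i \sqrt{5}\right) 3 \left(-15\right) = \left(6 - 3 i \sqrt{5}\right) \left(-15\right) = -90 + 45 i \sqrt{5}$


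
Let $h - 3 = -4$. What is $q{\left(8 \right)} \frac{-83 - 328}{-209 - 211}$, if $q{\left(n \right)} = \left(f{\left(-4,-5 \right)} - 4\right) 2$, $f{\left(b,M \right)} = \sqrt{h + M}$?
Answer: $- \frac{274}{35} + \frac{137 i \sqrt{6}}{70} \approx -7.8286 + 4.794 i$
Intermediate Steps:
$h = -1$ ($h = 3 - 4 = -1$)
$f{\left(b,M \right)} = \sqrt{-1 + M}$
$q{\left(n \right)} = -8 + 2 i \sqrt{6}$ ($q{\left(n \right)} = \left(\sqrt{-1 - 5} - 4\right) 2 = \left(\sqrt{-6} - 4\right) 2 = \left(i \sqrt{6} - 4\right) 2 = \left(-4 + i \sqrt{6}\right) 2 = -8 + 2 i \sqrt{6}$)
$q{\left(8 \right)} \frac{-83 - 328}{-209 - 211} = \left(-8 + 2 i \sqrt{6}\right) \frac{-83 - 328}{-209 - 211} = \left(-8 + 2 i \sqrt{6}\right) \left(- \frac{411}{-420}\right) = \left(-8 + 2 i \sqrt{6}\right) \left(\left(-411\right) \left(- \frac{1}{420}\right)\right) = \left(-8 + 2 i \sqrt{6}\right) \frac{137}{140} = - \frac{274}{35} + \frac{137 i \sqrt{6}}{70}$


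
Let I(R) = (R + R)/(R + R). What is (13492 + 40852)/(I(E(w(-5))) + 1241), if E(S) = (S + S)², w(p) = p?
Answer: 27172/621 ≈ 43.755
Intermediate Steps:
E(S) = 4*S² (E(S) = (2*S)² = 4*S²)
I(R) = 1 (I(R) = (2*R)/((2*R)) = (2*R)*(1/(2*R)) = 1)
(13492 + 40852)/(I(E(w(-5))) + 1241) = (13492 + 40852)/(1 + 1241) = 54344/1242 = 54344*(1/1242) = 27172/621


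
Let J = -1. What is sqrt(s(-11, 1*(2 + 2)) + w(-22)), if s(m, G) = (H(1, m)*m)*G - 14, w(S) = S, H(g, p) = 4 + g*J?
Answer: 2*I*sqrt(42) ≈ 12.961*I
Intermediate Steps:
H(g, p) = 4 - g (H(g, p) = 4 + g*(-1) = 4 - g)
s(m, G) = -14 + 3*G*m (s(m, G) = ((4 - 1*1)*m)*G - 14 = ((4 - 1)*m)*G - 14 = (3*m)*G - 14 = 3*G*m - 14 = -14 + 3*G*m)
sqrt(s(-11, 1*(2 + 2)) + w(-22)) = sqrt((-14 + 3*(1*(2 + 2))*(-11)) - 22) = sqrt((-14 + 3*(1*4)*(-11)) - 22) = sqrt((-14 + 3*4*(-11)) - 22) = sqrt((-14 - 132) - 22) = sqrt(-146 - 22) = sqrt(-168) = 2*I*sqrt(42)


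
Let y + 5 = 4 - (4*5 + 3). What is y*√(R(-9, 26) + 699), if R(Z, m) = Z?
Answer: -24*√690 ≈ -630.43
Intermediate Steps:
y = -24 (y = -5 + (4 - (4*5 + 3)) = -5 + (4 - (20 + 3)) = -5 + (4 - 1*23) = -5 + (4 - 23) = -5 - 19 = -24)
y*√(R(-9, 26) + 699) = -24*√(-9 + 699) = -24*√690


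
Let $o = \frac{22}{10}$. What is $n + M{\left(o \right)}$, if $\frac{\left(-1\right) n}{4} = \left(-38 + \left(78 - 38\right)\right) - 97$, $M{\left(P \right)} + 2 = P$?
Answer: $\frac{1901}{5} \approx 380.2$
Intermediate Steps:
$o = \frac{11}{5}$ ($o = 22 \cdot \frac{1}{10} = \frac{11}{5} \approx 2.2$)
$M{\left(P \right)} = -2 + P$
$n = 380$ ($n = - 4 \left(\left(-38 + \left(78 - 38\right)\right) - 97\right) = - 4 \left(\left(-38 + 40\right) - 97\right) = - 4 \left(2 - 97\right) = \left(-4\right) \left(-95\right) = 380$)
$n + M{\left(o \right)} = 380 + \left(-2 + \frac{11}{5}\right) = 380 + \frac{1}{5} = \frac{1901}{5}$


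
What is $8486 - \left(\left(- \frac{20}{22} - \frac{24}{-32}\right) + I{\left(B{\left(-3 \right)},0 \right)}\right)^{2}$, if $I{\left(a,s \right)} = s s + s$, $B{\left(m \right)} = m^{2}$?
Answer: $\frac{16428847}{1936} \approx 8486.0$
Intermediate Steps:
$I{\left(a,s \right)} = s + s^{2}$ ($I{\left(a,s \right)} = s^{2} + s = s + s^{2}$)
$8486 - \left(\left(- \frac{20}{22} - \frac{24}{-32}\right) + I{\left(B{\left(-3 \right)},0 \right)}\right)^{2} = 8486 - \left(\left(- \frac{20}{22} - \frac{24}{-32}\right) + 0 \left(1 + 0\right)\right)^{2} = 8486 - \left(\left(\left(-20\right) \frac{1}{22} - - \frac{3}{4}\right) + 0 \cdot 1\right)^{2} = 8486 - \left(\left(- \frac{10}{11} + \frac{3}{4}\right) + 0\right)^{2} = 8486 - \left(- \frac{7}{44} + 0\right)^{2} = 8486 - \left(- \frac{7}{44}\right)^{2} = 8486 - \frac{49}{1936} = \frac{16428847}{1936}$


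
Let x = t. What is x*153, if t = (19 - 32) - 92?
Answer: -16065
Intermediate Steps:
t = -105 (t = -13 - 92 = -105)
x = -105
x*153 = -105*153 = -16065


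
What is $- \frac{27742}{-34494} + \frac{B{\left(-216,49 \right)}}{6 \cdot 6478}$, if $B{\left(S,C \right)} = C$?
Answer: $\frac{179994377}{223452132} \approx 0.80552$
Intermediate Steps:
$- \frac{27742}{-34494} + \frac{B{\left(-216,49 \right)}}{6 \cdot 6478} = - \frac{27742}{-34494} + \frac{49}{6 \cdot 6478} = \left(-27742\right) \left(- \frac{1}{34494}\right) + \frac{49}{38868} = \frac{13871}{17247} + 49 \cdot \frac{1}{38868} = \frac{13871}{17247} + \frac{49}{38868} = \frac{179994377}{223452132}$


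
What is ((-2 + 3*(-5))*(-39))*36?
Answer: 23868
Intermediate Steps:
((-2 + 3*(-5))*(-39))*36 = ((-2 - 15)*(-39))*36 = -17*(-39)*36 = 663*36 = 23868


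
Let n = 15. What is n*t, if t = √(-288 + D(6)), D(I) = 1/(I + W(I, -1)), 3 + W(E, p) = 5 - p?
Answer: 5*I*√2591 ≈ 254.51*I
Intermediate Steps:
W(E, p) = 2 - p (W(E, p) = -3 + (5 - p) = 2 - p)
D(I) = 1/(3 + I) (D(I) = 1/(I + (2 - 1*(-1))) = 1/(I + (2 + 1)) = 1/(I + 3) = 1/(3 + I))
t = I*√2591/3 (t = √(-288 + 1/(3 + 6)) = √(-288 + 1/9) = √(-288 + ⅑) = √(-2591/9) = I*√2591/3 ≈ 16.967*I)
n*t = 15*(I*√2591/3) = 5*I*√2591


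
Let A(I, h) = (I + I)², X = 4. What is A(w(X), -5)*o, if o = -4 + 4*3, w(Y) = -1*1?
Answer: 32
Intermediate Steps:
w(Y) = -1
o = 8 (o = -4 + 12 = 8)
A(I, h) = 4*I² (A(I, h) = (2*I)² = 4*I²)
A(w(X), -5)*o = (4*(-1)²)*8 = (4*1)*8 = 4*8 = 32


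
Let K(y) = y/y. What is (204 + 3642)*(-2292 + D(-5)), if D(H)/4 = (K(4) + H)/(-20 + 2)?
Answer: -26434840/3 ≈ -8.8116e+6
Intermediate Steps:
K(y) = 1
D(H) = -2/9 - 2*H/9 (D(H) = 4*((1 + H)/(-20 + 2)) = 4*((1 + H)/(-18)) = 4*((1 + H)*(-1/18)) = 4*(-1/18 - H/18) = -2/9 - 2*H/9)
(204 + 3642)*(-2292 + D(-5)) = (204 + 3642)*(-2292 + (-2/9 - 2/9*(-5))) = 3846*(-2292 + (-2/9 + 10/9)) = 3846*(-2292 + 8/9) = 3846*(-20620/9) = -26434840/3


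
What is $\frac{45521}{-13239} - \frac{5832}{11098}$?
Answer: $- \frac{291200953}{73463211} \approx -3.9639$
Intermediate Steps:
$\frac{45521}{-13239} - \frac{5832}{11098} = 45521 \left(- \frac{1}{13239}\right) - \frac{2916}{5549} = - \frac{45521}{13239} - \frac{2916}{5549} = - \frac{291200953}{73463211}$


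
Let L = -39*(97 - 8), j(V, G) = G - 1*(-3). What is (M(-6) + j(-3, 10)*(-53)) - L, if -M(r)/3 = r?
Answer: 2800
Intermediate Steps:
M(r) = -3*r
j(V, G) = 3 + G (j(V, G) = G + 3 = 3 + G)
L = -3471 (L = -39*89 = -3471)
(M(-6) + j(-3, 10)*(-53)) - L = (-3*(-6) + (3 + 10)*(-53)) - 1*(-3471) = (18 + 13*(-53)) + 3471 = (18 - 689) + 3471 = -671 + 3471 = 2800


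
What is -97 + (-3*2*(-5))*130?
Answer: 3803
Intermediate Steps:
-97 + (-3*2*(-5))*130 = -97 - 6*(-5)*130 = -97 + 30*130 = -97 + 3900 = 3803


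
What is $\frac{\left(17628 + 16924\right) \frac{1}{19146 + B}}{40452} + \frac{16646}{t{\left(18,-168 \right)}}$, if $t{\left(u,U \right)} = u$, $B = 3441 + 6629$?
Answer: $\frac{409854229421}{443192112} \approx 924.78$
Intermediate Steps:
$B = 10070$
$\frac{\left(17628 + 16924\right) \frac{1}{19146 + B}}{40452} + \frac{16646}{t{\left(18,-168 \right)}} = \frac{\left(17628 + 16924\right) \frac{1}{19146 + 10070}}{40452} + \frac{16646}{18} = \frac{34552}{29216} \cdot \frac{1}{40452} + 16646 \cdot \frac{1}{18} = 34552 \cdot \frac{1}{29216} \cdot \frac{1}{40452} + \frac{8323}{9} = \frac{4319}{3652} \cdot \frac{1}{40452} + \frac{8323}{9} = \frac{4319}{147730704} + \frac{8323}{9} = \frac{409854229421}{443192112}$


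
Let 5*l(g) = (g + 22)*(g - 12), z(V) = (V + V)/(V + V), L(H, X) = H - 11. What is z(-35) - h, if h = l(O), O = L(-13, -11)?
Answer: -67/5 ≈ -13.400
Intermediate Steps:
L(H, X) = -11 + H
z(V) = 1 (z(V) = (2*V)/((2*V)) = (2*V)*(1/(2*V)) = 1)
O = -24 (O = -11 - 13 = -24)
l(g) = (-12 + g)*(22 + g)/5 (l(g) = ((g + 22)*(g - 12))/5 = ((22 + g)*(-12 + g))/5 = ((-12 + g)*(22 + g))/5 = (-12 + g)*(22 + g)/5)
h = 72/5 (h = -264/5 + 2*(-24) + (⅕)*(-24)² = -264/5 - 48 + (⅕)*576 = -264/5 - 48 + 576/5 = 72/5 ≈ 14.400)
z(-35) - h = 1 - 1*72/5 = 1 - 72/5 = -67/5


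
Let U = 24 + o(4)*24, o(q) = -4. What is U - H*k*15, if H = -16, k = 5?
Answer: 1128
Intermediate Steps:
U = -72 (U = 24 - 4*24 = 24 - 96 = -72)
U - H*k*15 = -72 - (-16*5)*15 = -72 - (-80)*15 = -72 - 1*(-1200) = -72 + 1200 = 1128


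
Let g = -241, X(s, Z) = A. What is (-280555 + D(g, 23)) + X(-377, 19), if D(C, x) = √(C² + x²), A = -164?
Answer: -280719 + √58610 ≈ -2.8048e+5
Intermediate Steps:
X(s, Z) = -164
(-280555 + D(g, 23)) + X(-377, 19) = (-280555 + √((-241)² + 23²)) - 164 = (-280555 + √(58081 + 529)) - 164 = (-280555 + √58610) - 164 = -280719 + √58610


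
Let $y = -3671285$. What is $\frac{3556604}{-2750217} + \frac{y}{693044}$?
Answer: $- \frac{12561713481421}{1906021390548} \approx -6.5905$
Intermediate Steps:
$\frac{3556604}{-2750217} + \frac{y}{693044} = \frac{3556604}{-2750217} - \frac{3671285}{693044} = 3556604 \left(- \frac{1}{2750217}\right) - \frac{3671285}{693044} = - \frac{3556604}{2750217} - \frac{3671285}{693044} = - \frac{12561713481421}{1906021390548}$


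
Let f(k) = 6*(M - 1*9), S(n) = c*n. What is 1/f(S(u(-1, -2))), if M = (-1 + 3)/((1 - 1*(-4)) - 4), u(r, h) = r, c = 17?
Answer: -1/42 ≈ -0.023810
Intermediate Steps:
M = 2 (M = 2/((1 + 4) - 4) = 2/(5 - 4) = 2/1 = 2*1 = 2)
S(n) = 17*n
f(k) = -42 (f(k) = 6*(2 - 1*9) = 6*(2 - 9) = 6*(-7) = -42)
1/f(S(u(-1, -2))) = 1/(-42) = -1/42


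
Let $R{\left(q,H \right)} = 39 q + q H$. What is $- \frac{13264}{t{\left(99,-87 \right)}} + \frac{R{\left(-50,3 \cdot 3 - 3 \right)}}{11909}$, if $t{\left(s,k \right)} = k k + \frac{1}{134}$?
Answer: $- \frac{23448826534}{12078667523} \approx -1.9413$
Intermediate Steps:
$t{\left(s,k \right)} = \frac{1}{134} + k^{2}$ ($t{\left(s,k \right)} = k^{2} + \frac{1}{134} = \frac{1}{134} + k^{2}$)
$R{\left(q,H \right)} = 39 q + H q$
$- \frac{13264}{t{\left(99,-87 \right)}} + \frac{R{\left(-50,3 \cdot 3 - 3 \right)}}{11909} = - \frac{13264}{\frac{1}{134} + \left(-87\right)^{2}} + \frac{\left(-50\right) \left(39 + \left(3 \cdot 3 - 3\right)\right)}{11909} = - \frac{13264}{\frac{1}{134} + 7569} + - 50 \left(39 + \left(9 - 3\right)\right) \frac{1}{11909} = - \frac{13264}{\frac{1014247}{134}} + - 50 \left(39 + 6\right) \frac{1}{11909} = \left(-13264\right) \frac{134}{1014247} + \left(-50\right) 45 \cdot \frac{1}{11909} = - \frac{1777376}{1014247} - \frac{2250}{11909} = - \frac{23448826534}{12078667523}$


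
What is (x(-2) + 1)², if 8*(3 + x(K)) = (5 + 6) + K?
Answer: 49/64 ≈ 0.76563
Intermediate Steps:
x(K) = -13/8 + K/8 (x(K) = -3 + ((5 + 6) + K)/8 = -3 + (11 + K)/8 = -3 + (11/8 + K/8) = -13/8 + K/8)
(x(-2) + 1)² = ((-13/8 + (⅛)*(-2)) + 1)² = ((-13/8 - ¼) + 1)² = (-15/8 + 1)² = (-7/8)² = 49/64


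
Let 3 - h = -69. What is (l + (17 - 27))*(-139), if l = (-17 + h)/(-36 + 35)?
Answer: 9035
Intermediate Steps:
h = 72 (h = 3 - 1*(-69) = 3 + 69 = 72)
l = -55 (l = (-17 + 72)/(-36 + 35) = 55/(-1) = 55*(-1) = -55)
(l + (17 - 27))*(-139) = (-55 + (17 - 27))*(-139) = (-55 - 10)*(-139) = -65*(-139) = 9035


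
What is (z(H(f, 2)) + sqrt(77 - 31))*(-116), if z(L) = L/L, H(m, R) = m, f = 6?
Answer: -116 - 116*sqrt(46) ≈ -902.75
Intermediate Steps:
z(L) = 1
(z(H(f, 2)) + sqrt(77 - 31))*(-116) = (1 + sqrt(77 - 31))*(-116) = (1 + sqrt(46))*(-116) = -116 - 116*sqrt(46)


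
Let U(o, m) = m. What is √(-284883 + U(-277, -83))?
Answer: I*√284966 ≈ 533.82*I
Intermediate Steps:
√(-284883 + U(-277, -83)) = √(-284883 - 83) = √(-284966) = I*√284966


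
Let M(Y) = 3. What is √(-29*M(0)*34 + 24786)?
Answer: 2*√5457 ≈ 147.74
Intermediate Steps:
√(-29*M(0)*34 + 24786) = √(-29*3*34 + 24786) = √(-87*34 + 24786) = √(-2958 + 24786) = √21828 = 2*√5457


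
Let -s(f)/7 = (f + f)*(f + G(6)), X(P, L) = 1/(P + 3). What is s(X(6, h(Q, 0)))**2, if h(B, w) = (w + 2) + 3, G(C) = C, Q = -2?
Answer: 592900/6561 ≈ 90.367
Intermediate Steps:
h(B, w) = 5 + w (h(B, w) = (2 + w) + 3 = 5 + w)
X(P, L) = 1/(3 + P)
s(f) = -14*f*(6 + f) (s(f) = -7*(f + f)*(f + 6) = -7*2*f*(6 + f) = -14*f*(6 + f))
s(X(6, h(Q, 0)))**2 = (-14*(6 + 1/(3 + 6))/(3 + 6))**2 = (-14*(6 + 1/9)/9)**2 = (-14*1/9*(6 + 1/9))**2 = (-14*1/9*55/9)**2 = (-770/81)**2 = 592900/6561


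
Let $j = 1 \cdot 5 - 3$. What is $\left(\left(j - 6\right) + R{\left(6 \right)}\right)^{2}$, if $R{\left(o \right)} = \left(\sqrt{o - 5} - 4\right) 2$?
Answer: $100$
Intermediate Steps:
$R{\left(o \right)} = -8 + 2 \sqrt{-5 + o}$ ($R{\left(o \right)} = \left(\sqrt{-5 + o} - 4\right) 2 = \left(-4 + \sqrt{-5 + o}\right) 2 = -8 + 2 \sqrt{-5 + o}$)
$j = 2$ ($j = 5 - 3 = 2$)
$\left(\left(j - 6\right) + R{\left(6 \right)}\right)^{2} = \left(\left(2 - 6\right) - \left(8 - 2 \sqrt{-5 + 6}\right)\right)^{2} = \left(\left(2 - 6\right) - \left(8 - 2 \sqrt{1}\right)\right)^{2} = \left(-4 + \left(-8 + 2 \cdot 1\right)\right)^{2} = \left(-4 + \left(-8 + 2\right)\right)^{2} = \left(-4 - 6\right)^{2} = \left(-10\right)^{2} = 100$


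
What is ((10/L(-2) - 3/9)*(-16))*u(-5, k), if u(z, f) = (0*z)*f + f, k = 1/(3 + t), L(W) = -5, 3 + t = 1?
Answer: 112/3 ≈ 37.333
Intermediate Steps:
t = -2 (t = -3 + 1 = -2)
k = 1 (k = 1/(3 - 2) = 1/1 = 1)
u(z, f) = f (u(z, f) = 0*f + f = 0 + f = f)
((10/L(-2) - 3/9)*(-16))*u(-5, k) = ((10/(-5) - 3/9)*(-16))*1 = ((10*(-1/5) - 3*1/9)*(-16))*1 = ((-2 - 1/3)*(-16))*1 = -7/3*(-16)*1 = (112/3)*1 = 112/3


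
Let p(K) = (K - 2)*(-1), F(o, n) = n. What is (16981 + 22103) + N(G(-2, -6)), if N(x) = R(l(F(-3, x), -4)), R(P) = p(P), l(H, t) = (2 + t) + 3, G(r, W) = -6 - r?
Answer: 39085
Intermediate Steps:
p(K) = 2 - K (p(K) = (-2 + K)*(-1) = 2 - K)
l(H, t) = 5 + t
R(P) = 2 - P
N(x) = 1 (N(x) = 2 - (5 - 4) = 2 - 1*1 = 2 - 1 = 1)
(16981 + 22103) + N(G(-2, -6)) = (16981 + 22103) + 1 = 39084 + 1 = 39085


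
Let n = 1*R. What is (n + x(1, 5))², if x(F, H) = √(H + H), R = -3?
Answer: (3 - √10)² ≈ 0.026334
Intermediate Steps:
x(F, H) = √2*√H (x(F, H) = √(2*H) = √2*√H)
n = -3 (n = 1*(-3) = -3)
(n + x(1, 5))² = (-3 + √2*√5)² = (-3 + √10)²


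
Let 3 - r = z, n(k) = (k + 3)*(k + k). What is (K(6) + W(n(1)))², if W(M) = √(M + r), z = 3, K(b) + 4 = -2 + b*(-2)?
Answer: 332 - 72*√2 ≈ 230.18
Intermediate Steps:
K(b) = -6 - 2*b (K(b) = -4 + (-2 + b*(-2)) = -4 + (-2 - 2*b) = -6 - 2*b)
n(k) = 2*k*(3 + k) (n(k) = (3 + k)*(2*k) = 2*k*(3 + k))
r = 0 (r = 3 - 1*3 = 3 - 3 = 0)
W(M) = √M (W(M) = √(M + 0) = √M)
(K(6) + W(n(1)))² = ((-6 - 2*6) + √(2*1*(3 + 1)))² = ((-6 - 12) + √(2*1*4))² = (-18 + √8)² = (-18 + 2*√2)²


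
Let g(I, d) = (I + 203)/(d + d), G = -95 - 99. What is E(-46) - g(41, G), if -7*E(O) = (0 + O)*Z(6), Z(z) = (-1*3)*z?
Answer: -79889/679 ≈ -117.66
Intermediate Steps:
Z(z) = -3*z
G = -194
E(O) = 18*O/7 (E(O) = -(0 + O)*(-3*6)/7 = -O*(-18)/7 = -(-18)*O/7 = 18*O/7)
g(I, d) = (203 + I)/(2*d) (g(I, d) = (203 + I)/((2*d)) = (203 + I)*(1/(2*d)) = (203 + I)/(2*d))
E(-46) - g(41, G) = (18/7)*(-46) - (203 + 41)/(2*(-194)) = -828/7 - (-1)*244/(2*194) = -828/7 - 1*(-61/97) = -828/7 + 61/97 = -79889/679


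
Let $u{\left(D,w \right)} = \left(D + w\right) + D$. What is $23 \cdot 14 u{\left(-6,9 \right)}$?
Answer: $-966$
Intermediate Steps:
$u{\left(D,w \right)} = w + 2 D$
$23 \cdot 14 u{\left(-6,9 \right)} = 23 \cdot 14 \left(9 + 2 \left(-6\right)\right) = 322 \left(9 - 12\right) = 322 \left(-3\right) = -966$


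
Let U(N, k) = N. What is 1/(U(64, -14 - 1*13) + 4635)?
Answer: 1/4699 ≈ 0.00021281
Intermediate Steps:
1/(U(64, -14 - 1*13) + 4635) = 1/(64 + 4635) = 1/4699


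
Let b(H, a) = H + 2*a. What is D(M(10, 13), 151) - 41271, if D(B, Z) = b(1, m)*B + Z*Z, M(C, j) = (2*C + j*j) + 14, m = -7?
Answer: -21109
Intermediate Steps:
M(C, j) = 14 + j**2 + 2*C (M(C, j) = (2*C + j**2) + 14 = (j**2 + 2*C) + 14 = 14 + j**2 + 2*C)
D(B, Z) = Z**2 - 13*B (D(B, Z) = (1 + 2*(-7))*B + Z*Z = (1 - 14)*B + Z**2 = -13*B + Z**2 = Z**2 - 13*B)
D(M(10, 13), 151) - 41271 = (151**2 - 13*(14 + 13**2 + 2*10)) - 41271 = (22801 - 13*(14 + 169 + 20)) - 41271 = (22801 - 13*203) - 41271 = (22801 - 2639) - 41271 = 20162 - 41271 = -21109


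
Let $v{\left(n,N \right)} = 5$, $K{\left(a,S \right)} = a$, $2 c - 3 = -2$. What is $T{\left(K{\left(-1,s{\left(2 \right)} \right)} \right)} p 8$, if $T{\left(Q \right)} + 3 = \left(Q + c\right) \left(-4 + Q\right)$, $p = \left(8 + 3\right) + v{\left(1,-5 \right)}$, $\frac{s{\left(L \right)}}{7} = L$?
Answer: $-64$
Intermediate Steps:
$c = \frac{1}{2}$ ($c = \frac{3}{2} + \frac{1}{2} \left(-2\right) = \frac{3}{2} - 1 = \frac{1}{2} \approx 0.5$)
$s{\left(L \right)} = 7 L$
$p = 16$ ($p = \left(8 + 3\right) + 5 = 11 + 5 = 16$)
$T{\left(Q \right)} = -3 + \left(\frac{1}{2} + Q\right) \left(-4 + Q\right)$ ($T{\left(Q \right)} = -3 + \left(Q + \frac{1}{2}\right) \left(-4 + Q\right) = -3 + \left(\frac{1}{2} + Q\right) \left(-4 + Q\right)$)
$T{\left(K{\left(-1,s{\left(2 \right)} \right)} \right)} p 8 = \left(-5 + \left(-1\right)^{2} - - \frac{7}{2}\right) 16 \cdot 8 = \left(-5 + 1 + \frac{7}{2}\right) 16 \cdot 8 = \left(- \frac{1}{2}\right) 16 \cdot 8 = \left(-8\right) 8 = -64$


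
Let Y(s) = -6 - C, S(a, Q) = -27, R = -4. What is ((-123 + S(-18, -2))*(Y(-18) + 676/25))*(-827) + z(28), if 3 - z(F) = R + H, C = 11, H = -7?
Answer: 1245476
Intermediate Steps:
z(F) = 14 (z(F) = 3 - (-4 - 7) = 3 - 1*(-11) = 3 + 11 = 14)
Y(s) = -17 (Y(s) = -6 - 1*11 = -6 - 11 = -17)
((-123 + S(-18, -2))*(Y(-18) + 676/25))*(-827) + z(28) = ((-123 - 27)*(-17 + 676/25))*(-827) + 14 = -150*(-17 + 676*(1/25))*(-827) + 14 = -150*(-17 + 676/25)*(-827) + 14 = -150*251/25*(-827) + 14 = -1506*(-827) + 14 = 1245462 + 14 = 1245476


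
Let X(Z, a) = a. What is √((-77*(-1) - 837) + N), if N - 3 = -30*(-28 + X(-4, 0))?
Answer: √83 ≈ 9.1104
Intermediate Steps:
N = 843 (N = 3 - 30*(-28 + 0) = 3 - 30*(-28) = 3 + 840 = 843)
√((-77*(-1) - 837) + N) = √((-77*(-1) - 837) + 843) = √((77 - 837) + 843) = √(-760 + 843) = √83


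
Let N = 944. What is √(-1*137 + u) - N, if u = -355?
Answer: -944 + 2*I*√123 ≈ -944.0 + 22.181*I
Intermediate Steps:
√(-1*137 + u) - N = √(-1*137 - 355) - 1*944 = √(-137 - 355) - 944 = √(-492) - 944 = 2*I*√123 - 944 = -944 + 2*I*√123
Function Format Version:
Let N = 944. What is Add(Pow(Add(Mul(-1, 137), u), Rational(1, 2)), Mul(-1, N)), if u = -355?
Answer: Add(-944, Mul(2, I, Pow(123, Rational(1, 2)))) ≈ Add(-944.00, Mul(22.181, I))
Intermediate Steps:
Add(Pow(Add(Mul(-1, 137), u), Rational(1, 2)), Mul(-1, N)) = Add(Pow(Add(Mul(-1, 137), -355), Rational(1, 2)), Mul(-1, 944)) = Add(Pow(Add(-137, -355), Rational(1, 2)), -944) = Add(Pow(-492, Rational(1, 2)), -944) = Add(Mul(2, I, Pow(123, Rational(1, 2))), -944) = Add(-944, Mul(2, I, Pow(123, Rational(1, 2))))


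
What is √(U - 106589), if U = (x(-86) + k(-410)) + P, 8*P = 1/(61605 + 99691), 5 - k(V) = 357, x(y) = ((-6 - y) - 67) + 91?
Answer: I*√2779514085754430/161296 ≈ 326.86*I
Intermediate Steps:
x(y) = 18 - y (x(y) = (-73 - y) + 91 = 18 - y)
k(V) = -352 (k(V) = 5 - 1*357 = 5 - 357 = -352)
P = 1/1290368 (P = 1/(8*(61605 + 99691)) = (⅛)/161296 = (⅛)*(1/161296) = 1/1290368 ≈ 7.7497e-7)
U = -320011263/1290368 (U = ((18 - 1*(-86)) - 352) + 1/1290368 = ((18 + 86) - 352) + 1/1290368 = (104 - 352) + 1/1290368 = -248 + 1/1290368 = -320011263/1290368 ≈ -248.00)
√(U - 106589) = √(-320011263/1290368 - 106589) = √(-137859046015/1290368) = I*√2779514085754430/161296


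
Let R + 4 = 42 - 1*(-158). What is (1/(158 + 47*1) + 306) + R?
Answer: 102911/205 ≈ 502.00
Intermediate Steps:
R = 196 (R = -4 + (42 - 1*(-158)) = -4 + (42 + 158) = -4 + 200 = 196)
(1/(158 + 47*1) + 306) + R = (1/(158 + 47*1) + 306) + 196 = (1/(158 + 47) + 306) + 196 = (1/205 + 306) + 196 = 62731/205 + 196 = 102911/205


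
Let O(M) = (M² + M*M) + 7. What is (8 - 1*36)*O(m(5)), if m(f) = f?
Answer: -1596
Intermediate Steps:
O(M) = 7 + 2*M² (O(M) = (M² + M²) + 7 = 2*M² + 7 = 7 + 2*M²)
(8 - 1*36)*O(m(5)) = (8 - 1*36)*(7 + 2*5²) = (8 - 36)*(7 + 2*25) = -28*(7 + 50) = -28*57 = -1596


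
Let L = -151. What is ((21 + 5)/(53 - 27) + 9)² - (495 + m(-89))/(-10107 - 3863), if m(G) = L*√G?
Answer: 25409/254 - 151*I*√89/13970 ≈ 100.04 - 0.10197*I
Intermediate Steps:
m(G) = -151*√G
((21 + 5)/(53 - 27) + 9)² - (495 + m(-89))/(-10107 - 3863) = ((21 + 5)/(53 - 27) + 9)² - (495 - 151*I*√89)/(-10107 - 3863) = (26/26 + 9)² - (495 - 151*I*√89)/(-13970) = (26*(1/26) + 9)² - (495 - 151*I*√89)*(-1)/13970 = (1 + 9)² - (-9/254 + 151*I*√89/13970) = 10² + (9/254 - 151*I*√89/13970) = 100 + (9/254 - 151*I*√89/13970) = 25409/254 - 151*I*√89/13970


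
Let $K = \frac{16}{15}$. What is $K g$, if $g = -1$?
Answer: $- \frac{16}{15} \approx -1.0667$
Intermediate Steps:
$K = \frac{16}{15}$ ($K = 16 \cdot \frac{1}{15} = \frac{16}{15} \approx 1.0667$)
$K g = \frac{16}{15} \left(-1\right) = - \frac{16}{15}$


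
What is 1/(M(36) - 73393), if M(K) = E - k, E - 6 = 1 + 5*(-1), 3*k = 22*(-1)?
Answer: -3/220151 ≈ -1.3627e-5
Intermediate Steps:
k = -22/3 (k = (22*(-1))/3 = (⅓)*(-22) = -22/3 ≈ -7.3333)
E = 2 (E = 6 + (1 + 5*(-1)) = 6 + (1 - 5) = 6 - 4 = 2)
M(K) = 28/3 (M(K) = 2 - 1*(-22/3) = 2 + 22/3 = 28/3)
1/(M(36) - 73393) = 1/(28/3 - 73393) = 1/(-220151/3) = -3/220151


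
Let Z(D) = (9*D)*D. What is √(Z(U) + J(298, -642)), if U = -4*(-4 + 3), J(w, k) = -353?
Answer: I*√209 ≈ 14.457*I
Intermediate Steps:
U = 4 (U = -4*(-1) = 4)
Z(D) = 9*D²
√(Z(U) + J(298, -642)) = √(9*4² - 353) = √(9*16 - 353) = √(144 - 353) = √(-209) = I*√209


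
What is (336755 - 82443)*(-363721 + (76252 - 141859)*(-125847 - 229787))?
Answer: 5933535389146504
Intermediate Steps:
(336755 - 82443)*(-363721 + (76252 - 141859)*(-125847 - 229787)) = 254312*(-363721 - 65607*(-355634)) = 254312*(-363721 + 23332079838) = 254312*23331716117 = 5933535389146504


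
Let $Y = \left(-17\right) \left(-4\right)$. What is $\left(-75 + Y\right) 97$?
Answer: $-679$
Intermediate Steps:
$Y = 68$
$\left(-75 + Y\right) 97 = \left(-75 + 68\right) 97 = \left(-7\right) 97 = -679$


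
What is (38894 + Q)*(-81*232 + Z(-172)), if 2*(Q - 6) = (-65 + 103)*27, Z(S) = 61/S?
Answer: -127394048705/172 ≈ -7.4066e+8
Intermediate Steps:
Q = 519 (Q = 6 + ((-65 + 103)*27)/2 = 6 + (38*27)/2 = 6 + (½)*1026 = 6 + 513 = 519)
(38894 + Q)*(-81*232 + Z(-172)) = (38894 + 519)*(-81*232 + 61/(-172)) = 39413*(-18792 + 61*(-1/172)) = 39413*(-18792 - 61/172) = 39413*(-3232285/172) = -127394048705/172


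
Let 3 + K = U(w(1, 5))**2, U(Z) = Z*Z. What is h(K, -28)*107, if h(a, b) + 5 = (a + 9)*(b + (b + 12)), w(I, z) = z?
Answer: -2971283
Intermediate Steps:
U(Z) = Z**2
K = 622 (K = -3 + (5**2)**2 = -3 + 25**2 = -3 + 625 = 622)
h(a, b) = -5 + (9 + a)*(12 + 2*b) (h(a, b) = -5 + (a + 9)*(b + (b + 12)) = -5 + (9 + a)*(b + (12 + b)) = -5 + (9 + a)*(12 + 2*b))
h(K, -28)*107 = (103 + 12*622 + 18*(-28) + 2*622*(-28))*107 = (103 + 7464 - 504 - 34832)*107 = -27769*107 = -2971283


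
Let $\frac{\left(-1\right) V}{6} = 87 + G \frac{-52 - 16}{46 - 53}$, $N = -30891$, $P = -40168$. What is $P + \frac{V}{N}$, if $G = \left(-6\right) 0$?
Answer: $- \frac{413609722}{10297} \approx -40168.0$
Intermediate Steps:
$G = 0$
$V = -522$ ($V = - 6 \left(87 + 0 \frac{-52 - 16}{46 - 53}\right) = - 6 \left(87 + 0 \left(- \frac{68}{-7}\right)\right) = - 6 \left(87 + 0 \left(\left(-68\right) \left(- \frac{1}{7}\right)\right)\right) = - 6 \left(87 + 0 \cdot \frac{68}{7}\right) = - 6 \left(87 + 0\right) = \left(-6\right) 87 = -522$)
$P + \frac{V}{N} = -40168 - \frac{522}{-30891} = -40168 - - \frac{174}{10297} = -40168 + \frac{174}{10297} = - \frac{413609722}{10297}$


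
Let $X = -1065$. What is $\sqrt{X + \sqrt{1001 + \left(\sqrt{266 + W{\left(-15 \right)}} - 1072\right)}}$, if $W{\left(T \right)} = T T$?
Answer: $\sqrt{-1065 + \sqrt{-71 + \sqrt{491}}} \approx 0.1071 + 32.635 i$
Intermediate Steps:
$W{\left(T \right)} = T^{2}$
$\sqrt{X + \sqrt{1001 + \left(\sqrt{266 + W{\left(-15 \right)}} - 1072\right)}} = \sqrt{-1065 + \sqrt{1001 - \left(1072 - \sqrt{266 + \left(-15\right)^{2}}\right)}} = \sqrt{-1065 + \sqrt{1001 - \left(1072 - \sqrt{266 + 225}\right)}} = \sqrt{-1065 + \sqrt{1001 - \left(1072 - \sqrt{491}\right)}} = \sqrt{-1065 + \sqrt{-71 + \sqrt{491}}}$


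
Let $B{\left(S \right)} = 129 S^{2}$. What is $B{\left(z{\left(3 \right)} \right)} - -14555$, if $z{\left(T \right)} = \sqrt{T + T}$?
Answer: $15329$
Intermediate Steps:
$z{\left(T \right)} = \sqrt{2} \sqrt{T}$ ($z{\left(T \right)} = \sqrt{2 T} = \sqrt{2} \sqrt{T}$)
$B{\left(z{\left(3 \right)} \right)} - -14555 = 129 \left(\sqrt{2} \sqrt{3}\right)^{2} - -14555 = 129 \left(\sqrt{6}\right)^{2} + 14555 = 129 \cdot 6 + 14555 = 774 + 14555 = 15329$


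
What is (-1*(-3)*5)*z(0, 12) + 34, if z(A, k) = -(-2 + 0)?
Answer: 64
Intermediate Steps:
z(A, k) = 2 (z(A, k) = -1*(-2) = 2)
(-1*(-3)*5)*z(0, 12) + 34 = (-1*(-3)*5)*2 + 34 = (3*5)*2 + 34 = 15*2 + 34 = 30 + 34 = 64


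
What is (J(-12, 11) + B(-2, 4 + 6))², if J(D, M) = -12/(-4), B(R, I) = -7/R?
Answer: 169/4 ≈ 42.250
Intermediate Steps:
J(D, M) = 3 (J(D, M) = -12*(-¼) = 3)
(J(-12, 11) + B(-2, 4 + 6))² = (3 - 7/(-2))² = (3 - 7*(-½))² = (3 + 7/2)² = (13/2)² = 169/4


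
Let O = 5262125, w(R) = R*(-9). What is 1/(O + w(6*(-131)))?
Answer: 1/5269199 ≈ 1.8978e-7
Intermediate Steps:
w(R) = -9*R
1/(O + w(6*(-131))) = 1/(5262125 - 54*(-131)) = 1/(5262125 - 9*(-786)) = 1/(5262125 + 7074) = 1/5269199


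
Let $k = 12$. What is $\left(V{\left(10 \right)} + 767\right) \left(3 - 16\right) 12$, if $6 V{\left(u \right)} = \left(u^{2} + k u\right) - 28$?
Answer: $-124644$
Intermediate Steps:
$V{\left(u \right)} = - \frac{14}{3} + 2 u + \frac{u^{2}}{6}$ ($V{\left(u \right)} = \frac{\left(u^{2} + 12 u\right) - 28}{6} = \frac{-28 + u^{2} + 12 u}{6} = - \frac{14}{3} + 2 u + \frac{u^{2}}{6}$)
$\left(V{\left(10 \right)} + 767\right) \left(3 - 16\right) 12 = \left(\left(- \frac{14}{3} + 2 \cdot 10 + \frac{10^{2}}{6}\right) + 767\right) \left(3 - 16\right) 12 = \left(\left(- \frac{14}{3} + 20 + \frac{1}{6} \cdot 100\right) + 767\right) \left(\left(-13\right) 12\right) = \left(\left(- \frac{14}{3} + 20 + \frac{50}{3}\right) + 767\right) \left(-156\right) = \left(32 + 767\right) \left(-156\right) = 799 \left(-156\right) = -124644$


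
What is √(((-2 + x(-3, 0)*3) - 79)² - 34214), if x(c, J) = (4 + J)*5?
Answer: I*√33773 ≈ 183.77*I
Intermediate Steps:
x(c, J) = 20 + 5*J
√(((-2 + x(-3, 0)*3) - 79)² - 34214) = √(((-2 + (20 + 5*0)*3) - 79)² - 34214) = √(((-2 + (20 + 0)*3) - 79)² - 34214) = √(((-2 + 20*3) - 79)² - 34214) = √(((-2 + 60) - 79)² - 34214) = √((58 - 79)² - 34214) = √((-21)² - 34214) = √(441 - 34214) = √(-33773) = I*√33773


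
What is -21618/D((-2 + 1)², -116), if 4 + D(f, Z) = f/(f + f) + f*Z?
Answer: 43236/239 ≈ 180.90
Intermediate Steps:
D(f, Z) = -7/2 + Z*f (D(f, Z) = -4 + (f/(f + f) + f*Z) = -4 + (f/((2*f)) + Z*f) = -4 + ((1/(2*f))*f + Z*f) = -4 + (½ + Z*f) = -7/2 + Z*f)
-21618/D((-2 + 1)², -116) = -21618/(-7/2 - 116*(-2 + 1)²) = -21618/(-7/2 - 116*(-1)²) = -21618/(-7/2 - 116*1) = -21618/(-7/2 - 116) = -21618/(-239/2) = -21618*(-2/239) = 43236/239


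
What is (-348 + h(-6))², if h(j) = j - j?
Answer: 121104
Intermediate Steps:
h(j) = 0
(-348 + h(-6))² = (-348 + 0)² = (-348)² = 121104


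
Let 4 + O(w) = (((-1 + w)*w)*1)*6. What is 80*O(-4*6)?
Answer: 287680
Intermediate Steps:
O(w) = -4 + 6*w*(-1 + w) (O(w) = -4 + (((-1 + w)*w)*1)*6 = -4 + ((w*(-1 + w))*1)*6 = -4 + (w*(-1 + w))*6 = -4 + 6*w*(-1 + w))
80*O(-4*6) = 80*(-4 - (-24)*6 + 6*(-4*6)**2) = 80*(-4 - 6*(-24) + 6*(-24)**2) = 80*(-4 + 144 + 6*576) = 80*(-4 + 144 + 3456) = 80*3596 = 287680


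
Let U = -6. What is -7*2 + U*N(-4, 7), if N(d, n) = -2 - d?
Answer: -26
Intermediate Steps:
-7*2 + U*N(-4, 7) = -7*2 - 6*(-2 - 1*(-4)) = -14 - 6*(-2 + 4) = -14 - 6*2 = -14 - 12 = -26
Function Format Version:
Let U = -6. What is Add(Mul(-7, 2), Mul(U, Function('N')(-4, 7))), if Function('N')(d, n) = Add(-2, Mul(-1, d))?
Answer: -26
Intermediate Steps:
Add(Mul(-7, 2), Mul(U, Function('N')(-4, 7))) = Add(Mul(-7, 2), Mul(-6, Add(-2, Mul(-1, -4)))) = Add(-14, Mul(-6, Add(-2, 4))) = Add(-14, Mul(-6, 2)) = Add(-14, -12) = -26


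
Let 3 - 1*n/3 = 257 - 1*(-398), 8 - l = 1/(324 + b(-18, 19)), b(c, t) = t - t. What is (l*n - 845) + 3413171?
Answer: 91710469/27 ≈ 3.3967e+6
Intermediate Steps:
b(c, t) = 0
l = 2591/324 (l = 8 - 1/(324 + 0) = 8 - 1/324 = 2591/324 ≈ 7.9969)
n = -1956 (n = 9 - 3*(257 - 1*(-398)) = 9 - 3*(257 + 398) = 9 - 3*655 = 9 - 1965 = -1956)
(l*n - 845) + 3413171 = ((2591/324)*(-1956) - 845) + 3413171 = (-422333/27 - 845) + 3413171 = -445148/27 + 3413171 = 91710469/27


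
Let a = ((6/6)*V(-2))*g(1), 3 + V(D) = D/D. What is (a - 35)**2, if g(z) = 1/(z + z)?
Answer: 1296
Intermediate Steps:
V(D) = -2 (V(D) = -3 + D/D = -3 + 1 = -2)
g(z) = 1/(2*z)
a = -1 (a = ((6/6)*(-2))*((1/2)/1) = ((6*(1/6))*(-2))*((1/2)*1) = (1*(-2))*(1/2) = -2*1/2 = -1)
(a - 35)**2 = (-1 - 35)**2 = (-36)**2 = 1296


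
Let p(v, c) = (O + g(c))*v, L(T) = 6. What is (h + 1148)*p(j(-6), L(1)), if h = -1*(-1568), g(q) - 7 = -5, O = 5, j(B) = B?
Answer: -114072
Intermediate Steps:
g(q) = 2 (g(q) = 7 - 5 = 2)
h = 1568
p(v, c) = 7*v (p(v, c) = (5 + 2)*v = 7*v)
(h + 1148)*p(j(-6), L(1)) = (1568 + 1148)*(7*(-6)) = 2716*(-42) = -114072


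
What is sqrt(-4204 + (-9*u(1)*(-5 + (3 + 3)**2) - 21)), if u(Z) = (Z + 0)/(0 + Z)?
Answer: 2*I*sqrt(1126) ≈ 67.112*I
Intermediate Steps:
u(Z) = 1 (u(Z) = Z/Z = 1)
sqrt(-4204 + (-9*u(1)*(-5 + (3 + 3)**2) - 21)) = sqrt(-4204 + (-9*(-5 + (3 + 3)**2) - 21)) = sqrt(-4204 + (-9*(-5 + 6**2) - 21)) = sqrt(-4204 + (-9*(-5 + 36) - 21)) = sqrt(-4204 + (-9*31 - 21)) = sqrt(-4204 + (-279 - 21)) = sqrt(-4204 - 300) = sqrt(-4504) = 2*I*sqrt(1126)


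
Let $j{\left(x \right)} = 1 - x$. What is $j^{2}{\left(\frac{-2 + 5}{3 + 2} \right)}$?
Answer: $\frac{4}{25} \approx 0.16$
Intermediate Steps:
$j^{2}{\left(\frac{-2 + 5}{3 + 2} \right)} = \left(1 - \frac{-2 + 5}{3 + 2}\right)^{2} = \left(1 - \frac{3}{5}\right)^{2} = \left(\frac{2}{5}\right)^{2} = \frac{4}{25}$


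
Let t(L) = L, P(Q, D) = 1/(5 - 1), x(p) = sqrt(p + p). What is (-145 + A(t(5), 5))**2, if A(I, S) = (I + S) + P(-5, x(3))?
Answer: 290521/16 ≈ 18158.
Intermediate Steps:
x(p) = sqrt(2)*sqrt(p) (x(p) = sqrt(2*p) = sqrt(2)*sqrt(p))
P(Q, D) = 1/4
A(I, S) = 1/4 + I + S (A(I, S) = (I + S) + 1/4 = 1/4 + I + S)
(-145 + A(t(5), 5))**2 = (-145 + (1/4 + 5 + 5))**2 = (-145 + 41/4)**2 = (-539/4)**2 = 290521/16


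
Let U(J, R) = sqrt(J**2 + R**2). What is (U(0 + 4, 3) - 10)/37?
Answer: -5/37 ≈ -0.13514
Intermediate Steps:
(U(0 + 4, 3) - 10)/37 = (sqrt((0 + 4)**2 + 3**2) - 10)/37 = (sqrt(4**2 + 9) - 10)*(1/37) = (sqrt(16 + 9) - 10)*(1/37) = (sqrt(25) - 10)*(1/37) = (5 - 10)*(1/37) = -5*1/37 = -5/37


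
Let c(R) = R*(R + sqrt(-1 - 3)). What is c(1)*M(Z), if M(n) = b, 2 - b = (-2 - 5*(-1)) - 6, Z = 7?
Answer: 5 + 10*I ≈ 5.0 + 10.0*I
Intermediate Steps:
c(R) = R*(R + 2*I) (c(R) = R*(R + sqrt(-4)) = R*(R + 2*I))
b = 5 (b = 2 - ((-2 - 5*(-1)) - 6) = 2 - ((-2 + 5) - 6) = 2 - (3 - 6) = 2 - 1*(-3) = 2 + 3 = 5)
M(n) = 5
c(1)*M(Z) = (1*(1 + 2*I))*5 = (1 + 2*I)*5 = 5 + 10*I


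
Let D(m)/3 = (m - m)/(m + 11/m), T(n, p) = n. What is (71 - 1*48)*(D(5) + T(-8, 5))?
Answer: -184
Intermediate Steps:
D(m) = 0 (D(m) = 3*((m - m)/(m + 11/m)) = 3*(0/(m + 11/m)) = 3*0 = 0)
(71 - 1*48)*(D(5) + T(-8, 5)) = (71 - 1*48)*(0 - 8) = (71 - 48)*(-8) = 23*(-8) = -184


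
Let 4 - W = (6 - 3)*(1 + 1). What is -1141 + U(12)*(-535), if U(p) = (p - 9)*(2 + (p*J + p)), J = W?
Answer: 14909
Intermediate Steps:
W = -2 (W = 4 - (6 - 3)*(1 + 1) = 4 - 3*2 = 4 - 1*6 = 4 - 6 = -2)
J = -2
U(p) = (-9 + p)*(2 - p) (U(p) = (p - 9)*(2 + (p*(-2) + p)) = (-9 + p)*(2 + (-2*p + p)) = (-9 + p)*(2 - p))
-1141 + U(12)*(-535) = -1141 + (-18 - 1*12² + 11*12)*(-535) = -1141 + (-18 - 1*144 + 132)*(-535) = -1141 + (-18 - 144 + 132)*(-535) = -1141 - 30*(-535) = -1141 + 16050 = 14909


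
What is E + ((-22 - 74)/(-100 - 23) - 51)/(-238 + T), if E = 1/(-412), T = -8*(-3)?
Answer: 419767/1807444 ≈ 0.23224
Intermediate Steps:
T = 24
E = -1/412 ≈ -0.0024272
E + ((-22 - 74)/(-100 - 23) - 51)/(-238 + T) = -1/412 + ((-22 - 74)/(-100 - 23) - 51)/(-238 + 24) = -1/412 + (-96/(-123) - 51)/(-214) = -1/412 + (-96*(-1/123) - 51)*(-1/214) = -1/412 + (32/41 - 51)*(-1/214) = -1/412 - 2059/41*(-1/214) = -1/412 + 2059/8774 = 419767/1807444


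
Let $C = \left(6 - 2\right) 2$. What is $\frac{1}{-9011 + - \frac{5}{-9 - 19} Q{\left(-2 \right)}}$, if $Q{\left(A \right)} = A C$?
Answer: $- \frac{7}{63097} \approx -0.00011094$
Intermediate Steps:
$C = 8$ ($C = 4 \cdot 2 = 8$)
$Q{\left(A \right)} = 8 A$ ($Q{\left(A \right)} = A 8 = 8 A$)
$\frac{1}{-9011 + - \frac{5}{-9 - 19} Q{\left(-2 \right)}} = \frac{1}{-9011 + - \frac{5}{-9 - 19} \cdot 8 \left(-2\right)} = \frac{1}{-9011 + - \frac{5}{-28} \left(-16\right)} = \frac{1}{-9011 + \left(-5\right) \left(- \frac{1}{28}\right) \left(-16\right)} = \frac{1}{-9011 + \frac{5}{28} \left(-16\right)} = \frac{1}{-9011 - \frac{20}{7}} = \frac{1}{- \frac{63097}{7}} = - \frac{7}{63097}$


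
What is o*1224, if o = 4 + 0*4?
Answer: 4896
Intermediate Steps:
o = 4 (o = 4 + 0 = 4)
o*1224 = 4*1224 = 4896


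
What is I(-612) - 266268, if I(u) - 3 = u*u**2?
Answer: -229487193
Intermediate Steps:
I(u) = 3 + u**3 (I(u) = 3 + u*u**2 = 3 + u**3)
I(-612) - 266268 = (3 + (-612)**3) - 266268 = (3 - 229220928) - 266268 = -229220925 - 266268 = -229487193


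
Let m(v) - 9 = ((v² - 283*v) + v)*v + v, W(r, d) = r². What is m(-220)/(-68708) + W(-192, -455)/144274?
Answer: 1753979908363/4956388996 ≈ 353.88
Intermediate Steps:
m(v) = 9 + v + v*(v² - 282*v) (m(v) = 9 + (((v² - 283*v) + v)*v + v) = 9 + ((v² - 282*v)*v + v) = 9 + (v*(v² - 282*v) + v) = 9 + (v + v*(v² - 282*v)) = 9 + v + v*(v² - 282*v))
m(-220)/(-68708) + W(-192, -455)/144274 = (9 - 220 + (-220)³ - 282*(-220)²)/(-68708) + (-192)²/144274 = (9 - 220 - 10648000 - 282*48400)*(-1/68708) + 36864*(1/144274) = (9 - 220 - 10648000 - 13648800)*(-1/68708) + 18432/72137 = -24297011*(-1/68708) + 18432/72137 = 24297011/68708 + 18432/72137 = 1753979908363/4956388996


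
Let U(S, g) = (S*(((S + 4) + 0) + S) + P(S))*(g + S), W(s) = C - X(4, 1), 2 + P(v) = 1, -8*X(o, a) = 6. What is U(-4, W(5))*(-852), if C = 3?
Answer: 3195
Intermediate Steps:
X(o, a) = -¾ (X(o, a) = -⅛*6 = -¾)
P(v) = -1 (P(v) = -2 + 1 = -1)
W(s) = 15/4 (W(s) = 3 - 1*(-¾) = 3 + ¾ = 15/4)
U(S, g) = (-1 + S*(4 + 2*S))*(S + g) (U(S, g) = (S*(((S + 4) + 0) + S) - 1)*(g + S) = (S*(((4 + S) + 0) + S) - 1)*(S + g) = (S*((4 + S) + S) - 1)*(S + g) = (S*(4 + 2*S) - 1)*(S + g) = (-1 + S*(4 + 2*S))*(S + g))
U(-4, W(5))*(-852) = (-1*(-4) - 1*15/4 + 2*(-4)³ + 4*(-4)² + 2*(15/4)*(-4)² + 4*(-4)*(15/4))*(-852) = (4 - 15/4 + 2*(-64) + 4*16 + 2*(15/4)*16 - 60)*(-852) = (4 - 15/4 - 128 + 64 + 120 - 60)*(-852) = -15/4*(-852) = 3195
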